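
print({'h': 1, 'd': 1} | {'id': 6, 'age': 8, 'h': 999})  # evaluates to {'h': 999, 'd': 1, 'id': 6, 'age': 8}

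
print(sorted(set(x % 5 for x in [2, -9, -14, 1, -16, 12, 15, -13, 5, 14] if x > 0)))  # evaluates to [0, 1, 2, 4]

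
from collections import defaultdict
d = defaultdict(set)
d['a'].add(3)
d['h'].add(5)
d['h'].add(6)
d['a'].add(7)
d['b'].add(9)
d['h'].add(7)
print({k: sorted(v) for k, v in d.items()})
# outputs {'a': [3, 7], 'h': [5, 6, 7], 'b': [9]}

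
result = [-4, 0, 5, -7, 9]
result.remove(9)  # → [-4, 0, 5, -7]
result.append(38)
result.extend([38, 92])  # [-4, 0, 5, -7, 38, 38, 92]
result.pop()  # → 92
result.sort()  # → [-7, -4, 0, 5, 38, 38]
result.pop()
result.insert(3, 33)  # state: [-7, -4, 0, 33, 5, 38]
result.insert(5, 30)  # [-7, -4, 0, 33, 5, 30, 38]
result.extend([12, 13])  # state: [-7, -4, 0, 33, 5, 30, 38, 12, 13]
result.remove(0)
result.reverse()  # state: [13, 12, 38, 30, 5, 33, -4, -7]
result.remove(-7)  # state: [13, 12, 38, 30, 5, 33, -4]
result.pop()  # -4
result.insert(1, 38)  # [13, 38, 12, 38, 30, 5, 33]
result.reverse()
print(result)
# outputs [33, 5, 30, 38, 12, 38, 13]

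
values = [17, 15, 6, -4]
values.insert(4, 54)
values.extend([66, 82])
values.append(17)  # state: [17, 15, 6, -4, 54, 66, 82, 17]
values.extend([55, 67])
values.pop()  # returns 67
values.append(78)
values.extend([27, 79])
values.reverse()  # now [79, 27, 78, 55, 17, 82, 66, 54, -4, 6, 15, 17]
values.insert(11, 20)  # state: [79, 27, 78, 55, 17, 82, 66, 54, -4, 6, 15, 20, 17]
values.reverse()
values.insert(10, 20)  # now [17, 20, 15, 6, -4, 54, 66, 82, 17, 55, 20, 78, 27, 79]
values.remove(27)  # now [17, 20, 15, 6, -4, 54, 66, 82, 17, 55, 20, 78, 79]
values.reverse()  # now [79, 78, 20, 55, 17, 82, 66, 54, -4, 6, 15, 20, 17]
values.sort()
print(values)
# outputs [-4, 6, 15, 17, 17, 20, 20, 54, 55, 66, 78, 79, 82]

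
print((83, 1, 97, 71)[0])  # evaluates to 83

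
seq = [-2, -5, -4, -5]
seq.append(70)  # [-2, -5, -4, -5, 70]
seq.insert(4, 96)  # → [-2, -5, -4, -5, 96, 70]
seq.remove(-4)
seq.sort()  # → [-5, -5, -2, 70, 96]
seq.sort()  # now [-5, -5, -2, 70, 96]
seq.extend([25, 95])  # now [-5, -5, -2, 70, 96, 25, 95]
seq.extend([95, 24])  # [-5, -5, -2, 70, 96, 25, 95, 95, 24]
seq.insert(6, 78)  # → [-5, -5, -2, 70, 96, 25, 78, 95, 95, 24]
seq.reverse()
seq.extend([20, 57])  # [24, 95, 95, 78, 25, 96, 70, -2, -5, -5, 20, 57]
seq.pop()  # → 57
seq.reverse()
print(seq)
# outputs [20, -5, -5, -2, 70, 96, 25, 78, 95, 95, 24]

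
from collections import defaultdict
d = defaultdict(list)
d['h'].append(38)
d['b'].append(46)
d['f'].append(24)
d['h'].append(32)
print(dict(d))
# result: {'h': [38, 32], 'b': [46], 'f': [24]}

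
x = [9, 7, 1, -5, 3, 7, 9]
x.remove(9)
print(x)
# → [7, 1, -5, 3, 7, 9]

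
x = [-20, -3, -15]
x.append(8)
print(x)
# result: [-20, -3, -15, 8]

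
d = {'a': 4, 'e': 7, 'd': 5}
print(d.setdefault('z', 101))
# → 101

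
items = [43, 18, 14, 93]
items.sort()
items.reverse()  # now [93, 43, 18, 14]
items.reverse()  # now [14, 18, 43, 93]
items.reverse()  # [93, 43, 18, 14]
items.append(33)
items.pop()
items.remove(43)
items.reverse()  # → [14, 18, 93]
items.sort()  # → [14, 18, 93]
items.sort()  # [14, 18, 93]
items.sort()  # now [14, 18, 93]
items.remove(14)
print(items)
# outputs [18, 93]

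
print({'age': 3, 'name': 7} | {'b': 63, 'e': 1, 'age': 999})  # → {'age': 999, 'name': 7, 'b': 63, 'e': 1}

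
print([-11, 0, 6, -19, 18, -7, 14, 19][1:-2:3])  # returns [0, 18]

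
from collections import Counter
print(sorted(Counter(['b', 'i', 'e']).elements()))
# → ['b', 'e', 'i']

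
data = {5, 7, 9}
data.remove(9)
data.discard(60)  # {5, 7}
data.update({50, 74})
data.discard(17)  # {5, 7, 50, 74}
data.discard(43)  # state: {5, 7, 50, 74}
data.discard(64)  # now {5, 7, 50, 74}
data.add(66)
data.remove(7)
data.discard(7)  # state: {5, 50, 66, 74}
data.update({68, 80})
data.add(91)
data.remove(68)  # {5, 50, 66, 74, 80, 91}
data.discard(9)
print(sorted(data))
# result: [5, 50, 66, 74, 80, 91]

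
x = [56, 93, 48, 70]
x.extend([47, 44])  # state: [56, 93, 48, 70, 47, 44]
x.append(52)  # [56, 93, 48, 70, 47, 44, 52]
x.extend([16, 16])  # [56, 93, 48, 70, 47, 44, 52, 16, 16]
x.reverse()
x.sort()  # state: [16, 16, 44, 47, 48, 52, 56, 70, 93]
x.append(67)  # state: [16, 16, 44, 47, 48, 52, 56, 70, 93, 67]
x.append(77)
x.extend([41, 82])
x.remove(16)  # [16, 44, 47, 48, 52, 56, 70, 93, 67, 77, 41, 82]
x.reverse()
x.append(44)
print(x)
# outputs [82, 41, 77, 67, 93, 70, 56, 52, 48, 47, 44, 16, 44]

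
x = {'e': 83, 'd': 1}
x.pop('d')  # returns 1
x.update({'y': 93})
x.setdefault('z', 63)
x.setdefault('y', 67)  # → 93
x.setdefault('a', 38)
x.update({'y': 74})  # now {'e': 83, 'y': 74, 'z': 63, 'a': 38}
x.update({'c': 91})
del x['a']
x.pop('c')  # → 91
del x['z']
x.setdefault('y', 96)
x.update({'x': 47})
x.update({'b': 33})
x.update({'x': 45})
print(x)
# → {'e': 83, 'y': 74, 'x': 45, 'b': 33}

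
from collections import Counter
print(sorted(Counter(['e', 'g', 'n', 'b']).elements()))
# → ['b', 'e', 'g', 'n']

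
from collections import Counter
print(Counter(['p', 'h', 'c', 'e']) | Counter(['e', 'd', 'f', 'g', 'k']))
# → Counter({'p': 1, 'h': 1, 'c': 1, 'e': 1, 'd': 1, 'f': 1, 'g': 1, 'k': 1})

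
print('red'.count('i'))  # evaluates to 0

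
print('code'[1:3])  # od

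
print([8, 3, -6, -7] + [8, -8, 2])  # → [8, 3, -6, -7, 8, -8, 2]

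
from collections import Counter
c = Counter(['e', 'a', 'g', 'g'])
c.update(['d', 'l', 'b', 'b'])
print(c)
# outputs Counter({'g': 2, 'b': 2, 'e': 1, 'a': 1, 'd': 1, 'l': 1})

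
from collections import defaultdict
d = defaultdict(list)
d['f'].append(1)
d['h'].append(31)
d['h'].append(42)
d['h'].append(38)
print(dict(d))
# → {'f': [1], 'h': [31, 42, 38]}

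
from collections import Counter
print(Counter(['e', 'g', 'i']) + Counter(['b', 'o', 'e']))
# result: Counter({'e': 2, 'g': 1, 'i': 1, 'b': 1, 'o': 1})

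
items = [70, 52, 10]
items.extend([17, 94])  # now [70, 52, 10, 17, 94]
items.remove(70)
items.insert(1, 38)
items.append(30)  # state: [52, 38, 10, 17, 94, 30]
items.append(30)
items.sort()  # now [10, 17, 30, 30, 38, 52, 94]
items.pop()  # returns 94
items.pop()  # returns 52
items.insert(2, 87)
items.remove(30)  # [10, 17, 87, 30, 38]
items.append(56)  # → [10, 17, 87, 30, 38, 56]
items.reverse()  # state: [56, 38, 30, 87, 17, 10]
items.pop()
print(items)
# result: [56, 38, 30, 87, 17]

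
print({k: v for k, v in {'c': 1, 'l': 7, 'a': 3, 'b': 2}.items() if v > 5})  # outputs {'l': 7}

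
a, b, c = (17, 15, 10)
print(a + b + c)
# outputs 42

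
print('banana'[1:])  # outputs anana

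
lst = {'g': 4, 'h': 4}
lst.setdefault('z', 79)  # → 79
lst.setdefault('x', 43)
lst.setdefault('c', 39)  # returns 39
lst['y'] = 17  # {'g': 4, 'h': 4, 'z': 79, 'x': 43, 'c': 39, 'y': 17}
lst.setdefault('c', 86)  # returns 39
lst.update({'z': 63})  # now {'g': 4, 'h': 4, 'z': 63, 'x': 43, 'c': 39, 'y': 17}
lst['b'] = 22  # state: {'g': 4, 'h': 4, 'z': 63, 'x': 43, 'c': 39, 'y': 17, 'b': 22}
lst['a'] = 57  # {'g': 4, 'h': 4, 'z': 63, 'x': 43, 'c': 39, 'y': 17, 'b': 22, 'a': 57}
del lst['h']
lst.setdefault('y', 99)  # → 17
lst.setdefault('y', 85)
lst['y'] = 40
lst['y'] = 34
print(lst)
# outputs {'g': 4, 'z': 63, 'x': 43, 'c': 39, 'y': 34, 'b': 22, 'a': 57}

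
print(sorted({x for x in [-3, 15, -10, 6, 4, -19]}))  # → [-19, -10, -3, 4, 6, 15]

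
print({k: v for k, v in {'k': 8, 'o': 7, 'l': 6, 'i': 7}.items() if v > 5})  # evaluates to {'k': 8, 'o': 7, 'l': 6, 'i': 7}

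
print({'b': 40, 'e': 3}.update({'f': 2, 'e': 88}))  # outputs None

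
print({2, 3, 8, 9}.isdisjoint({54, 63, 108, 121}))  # True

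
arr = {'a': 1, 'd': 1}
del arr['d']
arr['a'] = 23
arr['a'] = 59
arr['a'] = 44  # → {'a': 44}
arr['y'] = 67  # {'a': 44, 'y': 67}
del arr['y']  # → {'a': 44}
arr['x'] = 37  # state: {'a': 44, 'x': 37}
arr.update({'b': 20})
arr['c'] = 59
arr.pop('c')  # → 59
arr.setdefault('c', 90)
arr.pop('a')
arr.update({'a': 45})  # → {'x': 37, 'b': 20, 'c': 90, 'a': 45}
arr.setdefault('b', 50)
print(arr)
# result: {'x': 37, 'b': 20, 'c': 90, 'a': 45}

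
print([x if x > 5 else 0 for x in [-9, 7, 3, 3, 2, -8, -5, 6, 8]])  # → [0, 7, 0, 0, 0, 0, 0, 6, 8]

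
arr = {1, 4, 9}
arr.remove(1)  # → {4, 9}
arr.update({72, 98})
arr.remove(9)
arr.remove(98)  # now {4, 72}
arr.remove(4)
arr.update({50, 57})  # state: {50, 57, 72}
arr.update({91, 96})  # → {50, 57, 72, 91, 96}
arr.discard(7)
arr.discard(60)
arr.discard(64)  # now {50, 57, 72, 91, 96}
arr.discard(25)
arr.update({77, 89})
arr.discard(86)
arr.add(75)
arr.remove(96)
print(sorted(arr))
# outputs [50, 57, 72, 75, 77, 89, 91]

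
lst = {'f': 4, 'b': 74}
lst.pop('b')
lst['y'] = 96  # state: {'f': 4, 'y': 96}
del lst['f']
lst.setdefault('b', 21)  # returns 21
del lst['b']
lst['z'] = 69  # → {'y': 96, 'z': 69}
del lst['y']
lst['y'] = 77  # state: {'z': 69, 'y': 77}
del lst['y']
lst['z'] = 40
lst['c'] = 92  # {'z': 40, 'c': 92}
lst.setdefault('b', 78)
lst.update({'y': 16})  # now {'z': 40, 'c': 92, 'b': 78, 'y': 16}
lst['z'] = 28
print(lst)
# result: {'z': 28, 'c': 92, 'b': 78, 'y': 16}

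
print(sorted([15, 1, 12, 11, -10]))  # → [-10, 1, 11, 12, 15]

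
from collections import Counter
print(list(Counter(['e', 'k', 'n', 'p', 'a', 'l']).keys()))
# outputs ['e', 'k', 'n', 'p', 'a', 'l']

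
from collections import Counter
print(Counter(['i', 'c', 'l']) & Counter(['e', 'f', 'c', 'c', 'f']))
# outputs Counter({'c': 1})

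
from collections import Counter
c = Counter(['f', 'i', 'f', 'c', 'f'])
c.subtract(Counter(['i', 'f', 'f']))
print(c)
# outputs Counter({'f': 1, 'c': 1, 'i': 0})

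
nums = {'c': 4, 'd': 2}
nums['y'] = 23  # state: {'c': 4, 'd': 2, 'y': 23}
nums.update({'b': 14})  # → {'c': 4, 'd': 2, 'y': 23, 'b': 14}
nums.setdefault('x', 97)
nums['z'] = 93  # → {'c': 4, 'd': 2, 'y': 23, 'b': 14, 'x': 97, 'z': 93}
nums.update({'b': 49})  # {'c': 4, 'd': 2, 'y': 23, 'b': 49, 'x': 97, 'z': 93}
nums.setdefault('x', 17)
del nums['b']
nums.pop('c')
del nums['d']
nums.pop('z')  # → 93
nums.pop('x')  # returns 97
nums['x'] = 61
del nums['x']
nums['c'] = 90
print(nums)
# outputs {'y': 23, 'c': 90}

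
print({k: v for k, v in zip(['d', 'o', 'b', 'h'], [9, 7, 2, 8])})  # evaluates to {'d': 9, 'o': 7, 'b': 2, 'h': 8}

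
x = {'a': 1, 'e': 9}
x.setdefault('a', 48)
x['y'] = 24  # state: {'a': 1, 'e': 9, 'y': 24}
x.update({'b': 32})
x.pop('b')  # 32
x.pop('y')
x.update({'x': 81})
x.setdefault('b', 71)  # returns 71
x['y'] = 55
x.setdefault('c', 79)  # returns 79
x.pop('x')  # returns 81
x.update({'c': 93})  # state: {'a': 1, 'e': 9, 'b': 71, 'y': 55, 'c': 93}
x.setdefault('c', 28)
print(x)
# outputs {'a': 1, 'e': 9, 'b': 71, 'y': 55, 'c': 93}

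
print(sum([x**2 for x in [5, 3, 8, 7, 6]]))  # 183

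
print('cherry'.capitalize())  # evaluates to Cherry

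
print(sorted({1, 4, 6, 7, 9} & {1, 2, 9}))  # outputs [1, 9]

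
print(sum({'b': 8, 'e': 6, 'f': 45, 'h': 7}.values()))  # 66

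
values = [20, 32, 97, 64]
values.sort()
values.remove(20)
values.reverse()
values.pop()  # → 32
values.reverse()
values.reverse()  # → [97, 64]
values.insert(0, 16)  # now [16, 97, 64]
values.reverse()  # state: [64, 97, 16]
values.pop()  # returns 16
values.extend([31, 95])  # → [64, 97, 31, 95]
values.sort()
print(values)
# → [31, 64, 95, 97]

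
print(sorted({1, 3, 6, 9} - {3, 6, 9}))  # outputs [1]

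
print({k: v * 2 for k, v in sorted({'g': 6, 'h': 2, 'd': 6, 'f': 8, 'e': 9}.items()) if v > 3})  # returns {'d': 12, 'e': 18, 'f': 16, 'g': 12}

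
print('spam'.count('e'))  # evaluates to 0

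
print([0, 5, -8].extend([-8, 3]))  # None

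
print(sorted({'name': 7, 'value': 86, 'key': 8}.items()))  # [('key', 8), ('name', 7), ('value', 86)]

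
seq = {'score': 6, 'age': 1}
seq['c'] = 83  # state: {'score': 6, 'age': 1, 'c': 83}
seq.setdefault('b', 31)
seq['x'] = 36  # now {'score': 6, 'age': 1, 'c': 83, 'b': 31, 'x': 36}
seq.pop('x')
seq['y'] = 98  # {'score': 6, 'age': 1, 'c': 83, 'b': 31, 'y': 98}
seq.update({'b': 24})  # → {'score': 6, 'age': 1, 'c': 83, 'b': 24, 'y': 98}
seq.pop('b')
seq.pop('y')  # 98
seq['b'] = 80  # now {'score': 6, 'age': 1, 'c': 83, 'b': 80}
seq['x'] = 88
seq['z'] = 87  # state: {'score': 6, 'age': 1, 'c': 83, 'b': 80, 'x': 88, 'z': 87}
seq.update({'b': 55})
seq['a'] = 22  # {'score': 6, 'age': 1, 'c': 83, 'b': 55, 'x': 88, 'z': 87, 'a': 22}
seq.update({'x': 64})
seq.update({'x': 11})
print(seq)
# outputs {'score': 6, 'age': 1, 'c': 83, 'b': 55, 'x': 11, 'z': 87, 'a': 22}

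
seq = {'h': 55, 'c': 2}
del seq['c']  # {'h': 55}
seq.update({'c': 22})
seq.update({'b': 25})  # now {'h': 55, 'c': 22, 'b': 25}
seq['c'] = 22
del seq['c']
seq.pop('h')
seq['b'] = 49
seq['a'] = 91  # {'b': 49, 'a': 91}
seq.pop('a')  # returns 91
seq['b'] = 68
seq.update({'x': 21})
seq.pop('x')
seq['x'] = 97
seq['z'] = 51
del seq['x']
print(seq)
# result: {'b': 68, 'z': 51}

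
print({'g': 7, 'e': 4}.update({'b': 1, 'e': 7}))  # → None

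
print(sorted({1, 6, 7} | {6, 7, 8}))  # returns [1, 6, 7, 8]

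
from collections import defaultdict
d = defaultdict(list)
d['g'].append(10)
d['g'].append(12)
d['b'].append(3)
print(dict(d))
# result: {'g': [10, 12], 'b': [3]}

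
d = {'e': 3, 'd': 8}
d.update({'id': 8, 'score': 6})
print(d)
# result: {'e': 3, 'd': 8, 'id': 8, 'score': 6}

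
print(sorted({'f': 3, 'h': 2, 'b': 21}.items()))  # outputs [('b', 21), ('f', 3), ('h', 2)]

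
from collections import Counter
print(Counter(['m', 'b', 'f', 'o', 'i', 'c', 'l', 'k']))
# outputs Counter({'m': 1, 'b': 1, 'f': 1, 'o': 1, 'i': 1, 'c': 1, 'l': 1, 'k': 1})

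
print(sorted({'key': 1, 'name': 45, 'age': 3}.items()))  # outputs [('age', 3), ('key', 1), ('name', 45)]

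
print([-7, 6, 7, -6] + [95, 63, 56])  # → [-7, 6, 7, -6, 95, 63, 56]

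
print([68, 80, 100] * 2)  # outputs [68, 80, 100, 68, 80, 100]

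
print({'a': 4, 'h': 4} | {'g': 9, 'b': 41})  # {'a': 4, 'h': 4, 'g': 9, 'b': 41}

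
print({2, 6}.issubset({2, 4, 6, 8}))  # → True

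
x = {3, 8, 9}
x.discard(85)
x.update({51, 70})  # {3, 8, 9, 51, 70}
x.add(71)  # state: {3, 8, 9, 51, 70, 71}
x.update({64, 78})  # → {3, 8, 9, 51, 64, 70, 71, 78}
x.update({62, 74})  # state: {3, 8, 9, 51, 62, 64, 70, 71, 74, 78}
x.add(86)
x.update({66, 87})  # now {3, 8, 9, 51, 62, 64, 66, 70, 71, 74, 78, 86, 87}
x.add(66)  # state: {3, 8, 9, 51, 62, 64, 66, 70, 71, 74, 78, 86, 87}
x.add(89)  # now {3, 8, 9, 51, 62, 64, 66, 70, 71, 74, 78, 86, 87, 89}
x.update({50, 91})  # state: {3, 8, 9, 50, 51, 62, 64, 66, 70, 71, 74, 78, 86, 87, 89, 91}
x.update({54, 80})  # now {3, 8, 9, 50, 51, 54, 62, 64, 66, 70, 71, 74, 78, 80, 86, 87, 89, 91}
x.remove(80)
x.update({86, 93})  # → {3, 8, 9, 50, 51, 54, 62, 64, 66, 70, 71, 74, 78, 86, 87, 89, 91, 93}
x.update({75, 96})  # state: {3, 8, 9, 50, 51, 54, 62, 64, 66, 70, 71, 74, 75, 78, 86, 87, 89, 91, 93, 96}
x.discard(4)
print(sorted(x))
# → [3, 8, 9, 50, 51, 54, 62, 64, 66, 70, 71, 74, 75, 78, 86, 87, 89, 91, 93, 96]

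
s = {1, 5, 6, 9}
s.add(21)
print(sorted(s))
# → [1, 5, 6, 9, 21]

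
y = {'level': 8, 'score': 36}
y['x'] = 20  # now {'level': 8, 'score': 36, 'x': 20}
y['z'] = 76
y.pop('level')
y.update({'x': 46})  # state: {'score': 36, 'x': 46, 'z': 76}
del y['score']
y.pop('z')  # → 76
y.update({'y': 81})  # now {'x': 46, 'y': 81}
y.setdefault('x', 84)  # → 46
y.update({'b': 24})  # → {'x': 46, 'y': 81, 'b': 24}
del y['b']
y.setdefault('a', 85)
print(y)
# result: {'x': 46, 'y': 81, 'a': 85}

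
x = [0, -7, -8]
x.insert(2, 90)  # [0, -7, 90, -8]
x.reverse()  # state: [-8, 90, -7, 0]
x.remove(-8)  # [90, -7, 0]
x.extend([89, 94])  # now [90, -7, 0, 89, 94]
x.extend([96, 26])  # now [90, -7, 0, 89, 94, 96, 26]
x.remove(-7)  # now [90, 0, 89, 94, 96, 26]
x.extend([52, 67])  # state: [90, 0, 89, 94, 96, 26, 52, 67]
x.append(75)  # [90, 0, 89, 94, 96, 26, 52, 67, 75]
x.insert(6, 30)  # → [90, 0, 89, 94, 96, 26, 30, 52, 67, 75]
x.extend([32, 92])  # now [90, 0, 89, 94, 96, 26, 30, 52, 67, 75, 32, 92]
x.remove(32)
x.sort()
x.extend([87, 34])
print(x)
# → [0, 26, 30, 52, 67, 75, 89, 90, 92, 94, 96, 87, 34]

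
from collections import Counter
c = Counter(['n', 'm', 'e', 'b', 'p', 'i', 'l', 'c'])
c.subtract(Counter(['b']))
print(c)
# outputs Counter({'n': 1, 'm': 1, 'e': 1, 'p': 1, 'i': 1, 'l': 1, 'c': 1, 'b': 0})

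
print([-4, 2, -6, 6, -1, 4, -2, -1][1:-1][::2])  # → [2, 6, 4]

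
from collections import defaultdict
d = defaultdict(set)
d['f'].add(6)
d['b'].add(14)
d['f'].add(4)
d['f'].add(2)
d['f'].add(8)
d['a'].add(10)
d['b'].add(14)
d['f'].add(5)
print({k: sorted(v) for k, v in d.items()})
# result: {'f': [2, 4, 5, 6, 8], 'b': [14], 'a': [10]}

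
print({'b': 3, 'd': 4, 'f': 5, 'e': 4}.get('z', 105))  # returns 105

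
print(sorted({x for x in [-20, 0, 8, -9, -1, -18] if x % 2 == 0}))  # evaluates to [-20, -18, 0, 8]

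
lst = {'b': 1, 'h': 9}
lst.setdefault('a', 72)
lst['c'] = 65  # {'b': 1, 'h': 9, 'a': 72, 'c': 65}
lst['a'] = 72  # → {'b': 1, 'h': 9, 'a': 72, 'c': 65}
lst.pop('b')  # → 1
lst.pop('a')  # 72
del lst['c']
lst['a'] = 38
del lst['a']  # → {'h': 9}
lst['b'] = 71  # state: {'h': 9, 'b': 71}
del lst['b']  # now {'h': 9}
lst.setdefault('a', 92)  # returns 92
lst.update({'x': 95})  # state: {'h': 9, 'a': 92, 'x': 95}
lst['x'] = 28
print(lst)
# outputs {'h': 9, 'a': 92, 'x': 28}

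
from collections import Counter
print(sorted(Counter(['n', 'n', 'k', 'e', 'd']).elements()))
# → ['d', 'e', 'k', 'n', 'n']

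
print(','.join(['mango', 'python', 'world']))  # mango,python,world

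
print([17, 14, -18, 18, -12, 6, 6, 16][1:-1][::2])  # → [14, 18, 6]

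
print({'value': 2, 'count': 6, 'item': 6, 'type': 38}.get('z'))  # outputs None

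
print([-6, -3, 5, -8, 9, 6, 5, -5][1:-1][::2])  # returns [-3, -8, 6]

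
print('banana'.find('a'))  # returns 1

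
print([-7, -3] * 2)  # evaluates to [-7, -3, -7, -3]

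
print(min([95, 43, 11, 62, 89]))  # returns 11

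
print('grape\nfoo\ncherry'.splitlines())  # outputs ['grape', 'foo', 'cherry']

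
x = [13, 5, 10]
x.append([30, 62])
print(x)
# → [13, 5, 10, [30, 62]]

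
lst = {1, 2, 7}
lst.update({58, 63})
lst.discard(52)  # {1, 2, 7, 58, 63}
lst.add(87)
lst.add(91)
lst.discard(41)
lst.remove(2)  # {1, 7, 58, 63, 87, 91}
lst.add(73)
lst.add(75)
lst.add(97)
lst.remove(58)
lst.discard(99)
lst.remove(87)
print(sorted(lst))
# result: [1, 7, 63, 73, 75, 91, 97]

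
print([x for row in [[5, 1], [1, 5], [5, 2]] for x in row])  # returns [5, 1, 1, 5, 5, 2]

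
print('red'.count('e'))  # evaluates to 1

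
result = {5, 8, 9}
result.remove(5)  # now {8, 9}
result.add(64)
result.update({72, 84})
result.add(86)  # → {8, 9, 64, 72, 84, 86}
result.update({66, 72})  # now {8, 9, 64, 66, 72, 84, 86}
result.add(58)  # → {8, 9, 58, 64, 66, 72, 84, 86}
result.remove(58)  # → {8, 9, 64, 66, 72, 84, 86}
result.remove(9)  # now {8, 64, 66, 72, 84, 86}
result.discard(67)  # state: {8, 64, 66, 72, 84, 86}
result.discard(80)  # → {8, 64, 66, 72, 84, 86}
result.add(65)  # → {8, 64, 65, 66, 72, 84, 86}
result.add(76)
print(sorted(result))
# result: [8, 64, 65, 66, 72, 76, 84, 86]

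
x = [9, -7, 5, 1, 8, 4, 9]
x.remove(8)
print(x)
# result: [9, -7, 5, 1, 4, 9]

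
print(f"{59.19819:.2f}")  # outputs 59.20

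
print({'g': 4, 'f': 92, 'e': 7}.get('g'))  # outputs 4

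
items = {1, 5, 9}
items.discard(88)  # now {1, 5, 9}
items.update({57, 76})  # {1, 5, 9, 57, 76}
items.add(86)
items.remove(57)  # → {1, 5, 9, 76, 86}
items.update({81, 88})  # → {1, 5, 9, 76, 81, 86, 88}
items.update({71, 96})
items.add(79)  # {1, 5, 9, 71, 76, 79, 81, 86, 88, 96}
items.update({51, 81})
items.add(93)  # {1, 5, 9, 51, 71, 76, 79, 81, 86, 88, 93, 96}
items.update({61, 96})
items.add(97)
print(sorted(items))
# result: [1, 5, 9, 51, 61, 71, 76, 79, 81, 86, 88, 93, 96, 97]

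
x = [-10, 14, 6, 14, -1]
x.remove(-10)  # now [14, 6, 14, -1]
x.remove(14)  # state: [6, 14, -1]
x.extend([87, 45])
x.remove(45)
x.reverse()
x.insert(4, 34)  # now [87, -1, 14, 6, 34]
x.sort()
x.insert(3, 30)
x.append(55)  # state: [-1, 6, 14, 30, 34, 87, 55]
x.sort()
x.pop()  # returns 87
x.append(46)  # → [-1, 6, 14, 30, 34, 55, 46]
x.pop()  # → 46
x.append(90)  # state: [-1, 6, 14, 30, 34, 55, 90]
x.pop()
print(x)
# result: [-1, 6, 14, 30, 34, 55]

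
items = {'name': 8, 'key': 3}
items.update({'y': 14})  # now {'name': 8, 'key': 3, 'y': 14}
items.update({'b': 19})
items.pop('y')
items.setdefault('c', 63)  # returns 63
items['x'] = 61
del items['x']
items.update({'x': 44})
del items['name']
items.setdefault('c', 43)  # 63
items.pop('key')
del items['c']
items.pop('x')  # 44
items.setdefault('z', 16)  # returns 16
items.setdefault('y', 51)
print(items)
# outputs {'b': 19, 'z': 16, 'y': 51}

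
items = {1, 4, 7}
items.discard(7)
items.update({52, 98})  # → {1, 4, 52, 98}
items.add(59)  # {1, 4, 52, 59, 98}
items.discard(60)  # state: {1, 4, 52, 59, 98}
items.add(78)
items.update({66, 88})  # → {1, 4, 52, 59, 66, 78, 88, 98}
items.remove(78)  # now {1, 4, 52, 59, 66, 88, 98}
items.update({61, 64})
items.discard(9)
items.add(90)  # {1, 4, 52, 59, 61, 64, 66, 88, 90, 98}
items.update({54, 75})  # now {1, 4, 52, 54, 59, 61, 64, 66, 75, 88, 90, 98}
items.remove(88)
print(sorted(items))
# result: [1, 4, 52, 54, 59, 61, 64, 66, 75, 90, 98]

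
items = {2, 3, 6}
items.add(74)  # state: {2, 3, 6, 74}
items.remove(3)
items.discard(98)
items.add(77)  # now {2, 6, 74, 77}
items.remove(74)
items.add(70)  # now {2, 6, 70, 77}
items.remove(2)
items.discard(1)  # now {6, 70, 77}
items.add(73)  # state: {6, 70, 73, 77}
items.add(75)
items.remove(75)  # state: {6, 70, 73, 77}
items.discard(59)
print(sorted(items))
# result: [6, 70, 73, 77]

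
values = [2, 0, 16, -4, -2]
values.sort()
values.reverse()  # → [16, 2, 0, -2, -4]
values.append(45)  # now [16, 2, 0, -2, -4, 45]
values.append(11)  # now [16, 2, 0, -2, -4, 45, 11]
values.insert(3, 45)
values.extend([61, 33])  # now [16, 2, 0, 45, -2, -4, 45, 11, 61, 33]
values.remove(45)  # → [16, 2, 0, -2, -4, 45, 11, 61, 33]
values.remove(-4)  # [16, 2, 0, -2, 45, 11, 61, 33]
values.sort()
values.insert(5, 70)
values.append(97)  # [-2, 0, 2, 11, 16, 70, 33, 45, 61, 97]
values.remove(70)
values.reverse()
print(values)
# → [97, 61, 45, 33, 16, 11, 2, 0, -2]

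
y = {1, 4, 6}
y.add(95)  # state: {1, 4, 6, 95}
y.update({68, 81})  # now {1, 4, 6, 68, 81, 95}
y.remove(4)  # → {1, 6, 68, 81, 95}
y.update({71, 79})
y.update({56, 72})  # {1, 6, 56, 68, 71, 72, 79, 81, 95}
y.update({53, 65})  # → {1, 6, 53, 56, 65, 68, 71, 72, 79, 81, 95}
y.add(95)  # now {1, 6, 53, 56, 65, 68, 71, 72, 79, 81, 95}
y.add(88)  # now {1, 6, 53, 56, 65, 68, 71, 72, 79, 81, 88, 95}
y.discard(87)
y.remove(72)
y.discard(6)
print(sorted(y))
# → [1, 53, 56, 65, 68, 71, 79, 81, 88, 95]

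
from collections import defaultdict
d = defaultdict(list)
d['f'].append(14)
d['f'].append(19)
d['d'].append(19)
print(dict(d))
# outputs {'f': [14, 19], 'd': [19]}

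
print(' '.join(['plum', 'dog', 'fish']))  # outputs plum dog fish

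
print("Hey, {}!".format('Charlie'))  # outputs Hey, Charlie!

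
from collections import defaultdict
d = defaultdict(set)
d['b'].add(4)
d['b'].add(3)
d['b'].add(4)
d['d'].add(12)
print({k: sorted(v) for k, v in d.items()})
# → {'b': [3, 4], 'd': [12]}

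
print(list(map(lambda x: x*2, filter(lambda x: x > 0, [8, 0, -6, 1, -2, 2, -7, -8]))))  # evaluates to [16, 2, 4]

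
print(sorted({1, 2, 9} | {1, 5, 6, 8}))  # [1, 2, 5, 6, 8, 9]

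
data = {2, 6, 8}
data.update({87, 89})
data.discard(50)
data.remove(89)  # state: {2, 6, 8, 87}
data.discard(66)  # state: {2, 6, 8, 87}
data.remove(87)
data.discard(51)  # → {2, 6, 8}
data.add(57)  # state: {2, 6, 8, 57}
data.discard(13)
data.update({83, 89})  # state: {2, 6, 8, 57, 83, 89}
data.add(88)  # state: {2, 6, 8, 57, 83, 88, 89}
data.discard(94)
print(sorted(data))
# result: [2, 6, 8, 57, 83, 88, 89]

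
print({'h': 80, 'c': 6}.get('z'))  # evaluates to None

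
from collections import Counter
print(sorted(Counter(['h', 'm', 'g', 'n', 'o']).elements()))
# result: ['g', 'h', 'm', 'n', 'o']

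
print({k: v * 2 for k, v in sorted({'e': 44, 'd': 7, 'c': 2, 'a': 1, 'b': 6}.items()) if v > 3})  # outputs {'b': 12, 'd': 14, 'e': 88}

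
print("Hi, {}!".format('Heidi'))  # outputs Hi, Heidi!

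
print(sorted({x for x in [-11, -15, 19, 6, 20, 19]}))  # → [-15, -11, 6, 19, 20]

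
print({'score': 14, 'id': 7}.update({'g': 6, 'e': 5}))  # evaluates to None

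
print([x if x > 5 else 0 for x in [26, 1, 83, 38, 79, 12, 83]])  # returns [26, 0, 83, 38, 79, 12, 83]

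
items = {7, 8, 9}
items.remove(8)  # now {7, 9}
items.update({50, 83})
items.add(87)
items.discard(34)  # {7, 9, 50, 83, 87}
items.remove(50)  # {7, 9, 83, 87}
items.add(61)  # {7, 9, 61, 83, 87}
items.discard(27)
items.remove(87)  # {7, 9, 61, 83}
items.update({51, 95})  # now {7, 9, 51, 61, 83, 95}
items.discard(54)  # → {7, 9, 51, 61, 83, 95}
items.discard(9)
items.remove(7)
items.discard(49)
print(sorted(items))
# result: [51, 61, 83, 95]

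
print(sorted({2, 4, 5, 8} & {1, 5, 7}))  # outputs [5]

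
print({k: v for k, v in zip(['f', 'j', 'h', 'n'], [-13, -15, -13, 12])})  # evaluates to {'f': -13, 'j': -15, 'h': -13, 'n': 12}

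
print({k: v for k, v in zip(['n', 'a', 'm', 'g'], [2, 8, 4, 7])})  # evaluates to {'n': 2, 'a': 8, 'm': 4, 'g': 7}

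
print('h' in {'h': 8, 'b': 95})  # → True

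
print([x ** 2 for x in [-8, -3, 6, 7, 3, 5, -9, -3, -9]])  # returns [64, 9, 36, 49, 9, 25, 81, 9, 81]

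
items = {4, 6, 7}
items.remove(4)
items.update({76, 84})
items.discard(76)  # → {6, 7, 84}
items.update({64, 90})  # {6, 7, 64, 84, 90}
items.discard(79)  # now {6, 7, 64, 84, 90}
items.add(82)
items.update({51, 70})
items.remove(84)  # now {6, 7, 51, 64, 70, 82, 90}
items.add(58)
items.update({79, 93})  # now {6, 7, 51, 58, 64, 70, 79, 82, 90, 93}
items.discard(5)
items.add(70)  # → {6, 7, 51, 58, 64, 70, 79, 82, 90, 93}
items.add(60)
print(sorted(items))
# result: [6, 7, 51, 58, 60, 64, 70, 79, 82, 90, 93]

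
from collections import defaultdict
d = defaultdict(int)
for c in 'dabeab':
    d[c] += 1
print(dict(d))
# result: {'d': 1, 'a': 2, 'b': 2, 'e': 1}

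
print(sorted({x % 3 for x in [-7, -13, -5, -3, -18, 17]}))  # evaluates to [0, 1, 2]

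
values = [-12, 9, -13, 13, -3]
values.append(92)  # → [-12, 9, -13, 13, -3, 92]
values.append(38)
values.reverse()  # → [38, 92, -3, 13, -13, 9, -12]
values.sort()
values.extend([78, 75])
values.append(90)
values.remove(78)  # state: [-13, -12, -3, 9, 13, 38, 92, 75, 90]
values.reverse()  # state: [90, 75, 92, 38, 13, 9, -3, -12, -13]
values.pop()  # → -13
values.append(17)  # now [90, 75, 92, 38, 13, 9, -3, -12, 17]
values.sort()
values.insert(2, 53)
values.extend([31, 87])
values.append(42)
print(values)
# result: [-12, -3, 53, 9, 13, 17, 38, 75, 90, 92, 31, 87, 42]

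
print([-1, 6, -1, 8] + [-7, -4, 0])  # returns [-1, 6, -1, 8, -7, -4, 0]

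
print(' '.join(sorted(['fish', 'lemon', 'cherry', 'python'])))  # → cherry fish lemon python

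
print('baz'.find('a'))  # 1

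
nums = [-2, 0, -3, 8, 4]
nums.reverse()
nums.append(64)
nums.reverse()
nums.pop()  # 4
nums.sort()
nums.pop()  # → 64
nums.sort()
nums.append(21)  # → [-3, -2, 0, 8, 21]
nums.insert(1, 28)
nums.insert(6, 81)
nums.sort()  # [-3, -2, 0, 8, 21, 28, 81]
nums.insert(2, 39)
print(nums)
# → [-3, -2, 39, 0, 8, 21, 28, 81]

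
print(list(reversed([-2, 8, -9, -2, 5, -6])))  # [-6, 5, -2, -9, 8, -2]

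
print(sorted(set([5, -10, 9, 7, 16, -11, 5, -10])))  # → [-11, -10, 5, 7, 9, 16]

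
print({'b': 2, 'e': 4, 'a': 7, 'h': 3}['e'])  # 4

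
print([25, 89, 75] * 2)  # [25, 89, 75, 25, 89, 75]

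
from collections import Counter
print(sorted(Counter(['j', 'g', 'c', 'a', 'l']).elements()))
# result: ['a', 'c', 'g', 'j', 'l']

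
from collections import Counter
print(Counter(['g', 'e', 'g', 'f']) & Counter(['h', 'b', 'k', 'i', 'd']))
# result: Counter()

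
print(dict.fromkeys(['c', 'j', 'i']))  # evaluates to {'c': None, 'j': None, 'i': None}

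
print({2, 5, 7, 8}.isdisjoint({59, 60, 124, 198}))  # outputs True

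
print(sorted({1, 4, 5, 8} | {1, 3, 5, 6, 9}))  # [1, 3, 4, 5, 6, 8, 9]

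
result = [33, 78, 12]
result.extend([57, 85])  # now [33, 78, 12, 57, 85]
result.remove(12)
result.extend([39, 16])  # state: [33, 78, 57, 85, 39, 16]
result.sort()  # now [16, 33, 39, 57, 78, 85]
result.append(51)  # [16, 33, 39, 57, 78, 85, 51]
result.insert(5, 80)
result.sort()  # [16, 33, 39, 51, 57, 78, 80, 85]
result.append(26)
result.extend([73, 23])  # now [16, 33, 39, 51, 57, 78, 80, 85, 26, 73, 23]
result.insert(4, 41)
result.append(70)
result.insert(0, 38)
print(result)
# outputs [38, 16, 33, 39, 51, 41, 57, 78, 80, 85, 26, 73, 23, 70]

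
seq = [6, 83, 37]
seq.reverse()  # [37, 83, 6]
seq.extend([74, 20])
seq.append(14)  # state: [37, 83, 6, 74, 20, 14]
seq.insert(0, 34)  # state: [34, 37, 83, 6, 74, 20, 14]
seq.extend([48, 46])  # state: [34, 37, 83, 6, 74, 20, 14, 48, 46]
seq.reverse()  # [46, 48, 14, 20, 74, 6, 83, 37, 34]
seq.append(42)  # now [46, 48, 14, 20, 74, 6, 83, 37, 34, 42]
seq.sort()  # [6, 14, 20, 34, 37, 42, 46, 48, 74, 83]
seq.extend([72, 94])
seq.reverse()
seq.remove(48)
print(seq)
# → [94, 72, 83, 74, 46, 42, 37, 34, 20, 14, 6]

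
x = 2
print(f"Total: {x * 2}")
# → Total: 4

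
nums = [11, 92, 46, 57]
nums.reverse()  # [57, 46, 92, 11]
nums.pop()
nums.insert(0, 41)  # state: [41, 57, 46, 92]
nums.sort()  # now [41, 46, 57, 92]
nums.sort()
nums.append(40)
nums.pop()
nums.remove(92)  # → [41, 46, 57]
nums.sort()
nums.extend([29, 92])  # [41, 46, 57, 29, 92]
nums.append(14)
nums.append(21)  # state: [41, 46, 57, 29, 92, 14, 21]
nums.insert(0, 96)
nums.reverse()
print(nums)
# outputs [21, 14, 92, 29, 57, 46, 41, 96]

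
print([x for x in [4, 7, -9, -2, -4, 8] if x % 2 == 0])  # [4, -2, -4, 8]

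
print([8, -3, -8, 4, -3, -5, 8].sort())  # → None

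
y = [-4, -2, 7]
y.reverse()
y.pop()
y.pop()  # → -2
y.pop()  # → 7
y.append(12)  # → [12]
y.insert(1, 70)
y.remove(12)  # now [70]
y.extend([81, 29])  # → [70, 81, 29]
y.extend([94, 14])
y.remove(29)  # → [70, 81, 94, 14]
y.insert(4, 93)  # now [70, 81, 94, 14, 93]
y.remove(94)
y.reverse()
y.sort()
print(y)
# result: [14, 70, 81, 93]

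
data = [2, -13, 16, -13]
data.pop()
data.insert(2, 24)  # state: [2, -13, 24, 16]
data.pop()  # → 16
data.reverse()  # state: [24, -13, 2]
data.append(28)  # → [24, -13, 2, 28]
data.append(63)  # [24, -13, 2, 28, 63]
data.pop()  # 63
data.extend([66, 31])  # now [24, -13, 2, 28, 66, 31]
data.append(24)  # [24, -13, 2, 28, 66, 31, 24]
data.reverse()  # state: [24, 31, 66, 28, 2, -13, 24]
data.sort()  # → [-13, 2, 24, 24, 28, 31, 66]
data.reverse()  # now [66, 31, 28, 24, 24, 2, -13]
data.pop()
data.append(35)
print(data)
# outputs [66, 31, 28, 24, 24, 2, 35]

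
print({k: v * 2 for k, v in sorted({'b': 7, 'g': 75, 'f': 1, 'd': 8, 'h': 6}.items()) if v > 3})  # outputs {'b': 14, 'd': 16, 'g': 150, 'h': 12}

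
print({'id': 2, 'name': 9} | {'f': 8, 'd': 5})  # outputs {'id': 2, 'name': 9, 'f': 8, 'd': 5}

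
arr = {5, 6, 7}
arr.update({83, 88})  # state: {5, 6, 7, 83, 88}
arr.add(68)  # {5, 6, 7, 68, 83, 88}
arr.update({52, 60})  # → {5, 6, 7, 52, 60, 68, 83, 88}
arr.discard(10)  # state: {5, 6, 7, 52, 60, 68, 83, 88}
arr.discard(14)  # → {5, 6, 7, 52, 60, 68, 83, 88}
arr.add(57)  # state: {5, 6, 7, 52, 57, 60, 68, 83, 88}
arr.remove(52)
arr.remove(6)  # {5, 7, 57, 60, 68, 83, 88}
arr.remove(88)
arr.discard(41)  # {5, 7, 57, 60, 68, 83}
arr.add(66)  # {5, 7, 57, 60, 66, 68, 83}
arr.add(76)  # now {5, 7, 57, 60, 66, 68, 76, 83}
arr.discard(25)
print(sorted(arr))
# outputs [5, 7, 57, 60, 66, 68, 76, 83]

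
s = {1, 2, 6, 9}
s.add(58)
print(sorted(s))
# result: [1, 2, 6, 9, 58]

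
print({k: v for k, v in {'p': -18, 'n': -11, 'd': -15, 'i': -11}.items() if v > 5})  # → {}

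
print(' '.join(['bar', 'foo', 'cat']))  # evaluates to bar foo cat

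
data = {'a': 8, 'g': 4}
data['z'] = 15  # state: {'a': 8, 'g': 4, 'z': 15}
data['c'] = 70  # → {'a': 8, 'g': 4, 'z': 15, 'c': 70}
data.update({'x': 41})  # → {'a': 8, 'g': 4, 'z': 15, 'c': 70, 'x': 41}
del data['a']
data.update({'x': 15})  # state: {'g': 4, 'z': 15, 'c': 70, 'x': 15}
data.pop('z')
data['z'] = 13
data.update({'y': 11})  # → {'g': 4, 'c': 70, 'x': 15, 'z': 13, 'y': 11}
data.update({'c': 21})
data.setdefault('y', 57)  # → 11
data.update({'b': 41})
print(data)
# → {'g': 4, 'c': 21, 'x': 15, 'z': 13, 'y': 11, 'b': 41}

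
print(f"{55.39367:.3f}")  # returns 55.394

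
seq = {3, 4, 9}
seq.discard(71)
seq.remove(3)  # {4, 9}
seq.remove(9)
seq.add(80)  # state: {4, 80}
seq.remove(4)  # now {80}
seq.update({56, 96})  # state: {56, 80, 96}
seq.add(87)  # {56, 80, 87, 96}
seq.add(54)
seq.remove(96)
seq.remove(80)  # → {54, 56, 87}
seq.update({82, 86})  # {54, 56, 82, 86, 87}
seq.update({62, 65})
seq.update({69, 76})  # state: {54, 56, 62, 65, 69, 76, 82, 86, 87}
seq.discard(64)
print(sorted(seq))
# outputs [54, 56, 62, 65, 69, 76, 82, 86, 87]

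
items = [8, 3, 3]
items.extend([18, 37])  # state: [8, 3, 3, 18, 37]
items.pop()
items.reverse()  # [18, 3, 3, 8]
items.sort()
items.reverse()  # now [18, 8, 3, 3]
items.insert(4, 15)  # [18, 8, 3, 3, 15]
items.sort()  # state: [3, 3, 8, 15, 18]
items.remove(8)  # [3, 3, 15, 18]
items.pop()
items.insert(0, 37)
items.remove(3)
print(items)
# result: [37, 3, 15]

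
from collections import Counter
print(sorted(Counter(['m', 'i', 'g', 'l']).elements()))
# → ['g', 'i', 'l', 'm']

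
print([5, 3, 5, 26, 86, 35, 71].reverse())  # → None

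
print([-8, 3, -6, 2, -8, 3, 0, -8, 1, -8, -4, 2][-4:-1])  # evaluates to [1, -8, -4]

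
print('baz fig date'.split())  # ['baz', 'fig', 'date']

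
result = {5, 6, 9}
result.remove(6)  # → {5, 9}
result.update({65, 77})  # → {5, 9, 65, 77}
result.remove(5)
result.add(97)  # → {9, 65, 77, 97}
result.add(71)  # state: {9, 65, 71, 77, 97}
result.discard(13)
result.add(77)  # {9, 65, 71, 77, 97}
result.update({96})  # {9, 65, 71, 77, 96, 97}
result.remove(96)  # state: {9, 65, 71, 77, 97}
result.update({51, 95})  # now {9, 51, 65, 71, 77, 95, 97}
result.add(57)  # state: {9, 51, 57, 65, 71, 77, 95, 97}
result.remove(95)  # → {9, 51, 57, 65, 71, 77, 97}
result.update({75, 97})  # {9, 51, 57, 65, 71, 75, 77, 97}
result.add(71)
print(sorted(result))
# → [9, 51, 57, 65, 71, 75, 77, 97]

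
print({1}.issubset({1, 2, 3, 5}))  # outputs True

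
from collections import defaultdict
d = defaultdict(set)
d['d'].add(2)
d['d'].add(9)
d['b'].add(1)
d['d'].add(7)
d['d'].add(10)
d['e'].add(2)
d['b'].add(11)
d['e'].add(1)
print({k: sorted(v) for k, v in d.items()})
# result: {'d': [2, 7, 9, 10], 'b': [1, 11], 'e': [1, 2]}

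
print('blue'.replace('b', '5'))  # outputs 5lue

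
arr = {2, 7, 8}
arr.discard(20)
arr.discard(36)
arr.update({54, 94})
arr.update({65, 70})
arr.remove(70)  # {2, 7, 8, 54, 65, 94}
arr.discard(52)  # {2, 7, 8, 54, 65, 94}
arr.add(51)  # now {2, 7, 8, 51, 54, 65, 94}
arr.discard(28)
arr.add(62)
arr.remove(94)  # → {2, 7, 8, 51, 54, 62, 65}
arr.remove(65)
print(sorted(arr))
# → [2, 7, 8, 51, 54, 62]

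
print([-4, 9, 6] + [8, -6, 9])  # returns [-4, 9, 6, 8, -6, 9]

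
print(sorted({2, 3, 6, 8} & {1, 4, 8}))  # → [8]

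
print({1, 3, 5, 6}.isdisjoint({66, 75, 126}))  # True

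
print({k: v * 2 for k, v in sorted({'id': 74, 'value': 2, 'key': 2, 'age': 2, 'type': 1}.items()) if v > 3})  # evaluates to {'id': 148}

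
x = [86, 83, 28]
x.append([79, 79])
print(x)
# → [86, 83, 28, [79, 79]]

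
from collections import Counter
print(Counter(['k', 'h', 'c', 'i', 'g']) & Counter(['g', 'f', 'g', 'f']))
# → Counter({'g': 1})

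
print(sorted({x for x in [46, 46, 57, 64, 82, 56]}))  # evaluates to [46, 56, 57, 64, 82]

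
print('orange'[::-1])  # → egnaro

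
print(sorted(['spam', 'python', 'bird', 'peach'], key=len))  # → ['spam', 'bird', 'peach', 'python']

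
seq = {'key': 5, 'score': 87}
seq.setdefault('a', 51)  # 51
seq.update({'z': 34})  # {'key': 5, 'score': 87, 'a': 51, 'z': 34}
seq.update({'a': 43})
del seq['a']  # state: {'key': 5, 'score': 87, 'z': 34}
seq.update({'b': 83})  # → {'key': 5, 'score': 87, 'z': 34, 'b': 83}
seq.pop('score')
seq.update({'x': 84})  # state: {'key': 5, 'z': 34, 'b': 83, 'x': 84}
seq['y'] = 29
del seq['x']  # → {'key': 5, 'z': 34, 'b': 83, 'y': 29}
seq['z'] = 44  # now {'key': 5, 'z': 44, 'b': 83, 'y': 29}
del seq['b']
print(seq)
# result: {'key': 5, 'z': 44, 'y': 29}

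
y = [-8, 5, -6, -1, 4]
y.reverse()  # [4, -1, -6, 5, -8]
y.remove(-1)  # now [4, -6, 5, -8]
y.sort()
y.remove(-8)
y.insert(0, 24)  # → [24, -6, 4, 5]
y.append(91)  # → [24, -6, 4, 5, 91]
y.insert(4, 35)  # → [24, -6, 4, 5, 35, 91]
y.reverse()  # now [91, 35, 5, 4, -6, 24]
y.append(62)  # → [91, 35, 5, 4, -6, 24, 62]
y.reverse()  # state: [62, 24, -6, 4, 5, 35, 91]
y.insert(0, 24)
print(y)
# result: [24, 62, 24, -6, 4, 5, 35, 91]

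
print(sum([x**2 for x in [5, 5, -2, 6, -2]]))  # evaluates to 94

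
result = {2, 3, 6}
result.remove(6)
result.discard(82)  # {2, 3}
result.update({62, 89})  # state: {2, 3, 62, 89}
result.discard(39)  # {2, 3, 62, 89}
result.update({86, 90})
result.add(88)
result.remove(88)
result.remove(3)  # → {2, 62, 86, 89, 90}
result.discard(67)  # {2, 62, 86, 89, 90}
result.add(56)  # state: {2, 56, 62, 86, 89, 90}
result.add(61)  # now {2, 56, 61, 62, 86, 89, 90}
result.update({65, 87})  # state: {2, 56, 61, 62, 65, 86, 87, 89, 90}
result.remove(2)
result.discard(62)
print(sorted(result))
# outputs [56, 61, 65, 86, 87, 89, 90]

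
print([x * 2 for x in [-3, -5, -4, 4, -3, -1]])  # [-6, -10, -8, 8, -6, -2]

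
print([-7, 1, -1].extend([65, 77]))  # None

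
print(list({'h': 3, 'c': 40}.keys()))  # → ['h', 'c']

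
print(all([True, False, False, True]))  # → False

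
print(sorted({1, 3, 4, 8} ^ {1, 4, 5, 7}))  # [3, 5, 7, 8]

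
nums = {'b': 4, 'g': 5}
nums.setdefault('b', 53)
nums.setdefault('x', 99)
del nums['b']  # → {'g': 5, 'x': 99}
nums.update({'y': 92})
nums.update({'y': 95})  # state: {'g': 5, 'x': 99, 'y': 95}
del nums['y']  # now {'g': 5, 'x': 99}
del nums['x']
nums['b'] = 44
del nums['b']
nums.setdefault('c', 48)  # 48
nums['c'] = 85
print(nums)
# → {'g': 5, 'c': 85}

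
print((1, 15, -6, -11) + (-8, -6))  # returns (1, 15, -6, -11, -8, -6)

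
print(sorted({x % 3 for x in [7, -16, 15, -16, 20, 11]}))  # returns [0, 1, 2]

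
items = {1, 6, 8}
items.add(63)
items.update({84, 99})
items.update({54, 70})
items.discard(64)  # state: {1, 6, 8, 54, 63, 70, 84, 99}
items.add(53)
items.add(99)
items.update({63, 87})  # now {1, 6, 8, 53, 54, 63, 70, 84, 87, 99}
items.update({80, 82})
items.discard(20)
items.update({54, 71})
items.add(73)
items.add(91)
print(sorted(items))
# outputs [1, 6, 8, 53, 54, 63, 70, 71, 73, 80, 82, 84, 87, 91, 99]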